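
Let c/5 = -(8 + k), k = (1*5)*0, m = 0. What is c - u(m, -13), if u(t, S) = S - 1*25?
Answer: -2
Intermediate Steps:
k = 0 (k = 5*0 = 0)
u(t, S) = -25 + S (u(t, S) = S - 25 = -25 + S)
c = -40 (c = 5*(-(8 + 0)) = 5*(-1*8) = 5*(-8) = -40)
c - u(m, -13) = -40 - (-25 - 13) = -40 - 1*(-38) = -40 + 38 = -2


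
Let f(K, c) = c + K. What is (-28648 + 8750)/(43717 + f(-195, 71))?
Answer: -19898/43593 ≈ -0.45645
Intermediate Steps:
f(K, c) = K + c
(-28648 + 8750)/(43717 + f(-195, 71)) = (-28648 + 8750)/(43717 + (-195 + 71)) = -19898/(43717 - 124) = -19898/43593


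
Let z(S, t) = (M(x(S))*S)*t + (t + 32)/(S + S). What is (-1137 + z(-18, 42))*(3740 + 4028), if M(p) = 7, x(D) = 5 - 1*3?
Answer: -449607956/9 ≈ -4.9956e+7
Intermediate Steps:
x(D) = 2 (x(D) = 5 - 3 = 2)
z(S, t) = (32 + t)/(2*S) + 7*S*t (z(S, t) = (7*S)*t + (t + 32)/(S + S) = 7*S*t + (32 + t)/((2*S)) = 7*S*t + (32 + t)*(1/(2*S)) = 7*S*t + (32 + t)/(2*S) = (32 + t)/(2*S) + 7*S*t)
(-1137 + z(-18, 42))*(3740 + 4028) = (-1137 + (½)*(32 + 42 + 14*42*(-18)²)/(-18))*(3740 + 4028) = (-1137 + (½)*(-1/18)*(32 + 42 + 14*42*324))*7768 = (-1137 + (½)*(-1/18)*(32 + 42 + 190512))*7768 = (-1137 + (½)*(-1/18)*190586)*7768 = (-1137 - 95293/18)*7768 = -115759/18*7768 = -449607956/9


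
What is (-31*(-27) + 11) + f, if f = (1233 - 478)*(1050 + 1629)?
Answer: 2023493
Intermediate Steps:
f = 2022645 (f = 755*2679 = 2022645)
(-31*(-27) + 11) + f = (-31*(-27) + 11) + 2022645 = (837 + 11) + 2022645 = 848 + 2022645 = 2023493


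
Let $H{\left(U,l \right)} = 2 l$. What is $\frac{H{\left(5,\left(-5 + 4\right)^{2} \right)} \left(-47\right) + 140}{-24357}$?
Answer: $- \frac{2}{1059} \approx -0.0018886$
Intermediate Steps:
$\frac{H{\left(5,\left(-5 + 4\right)^{2} \right)} \left(-47\right) + 140}{-24357} = \frac{2 \left(-5 + 4\right)^{2} \left(-47\right) + 140}{-24357} = \left(2 \left(-1\right)^{2} \left(-47\right) + 140\right) \left(- \frac{1}{24357}\right) = \left(2 \cdot 1 \left(-47\right) + 140\right) \left(- \frac{1}{24357}\right) = \left(2 \left(-47\right) + 140\right) \left(- \frac{1}{24357}\right) = \left(-94 + 140\right) \left(- \frac{1}{24357}\right) = 46 \left(- \frac{1}{24357}\right) = - \frac{2}{1059}$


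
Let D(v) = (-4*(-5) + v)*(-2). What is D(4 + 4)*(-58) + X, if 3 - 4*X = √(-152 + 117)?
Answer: 12995/4 - I*√35/4 ≈ 3248.8 - 1.479*I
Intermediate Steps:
D(v) = -40 - 2*v (D(v) = (20 + v)*(-2) = -40 - 2*v)
X = ¾ - I*√35/4 (X = ¾ - √(-152 + 117)/4 = ¾ - I*√35/4 ≈ 0.75 - 1.479*I)
D(4 + 4)*(-58) + X = (-40 - 2*(4 + 4))*(-58) + (¾ - I*√35/4) = (-40 - 2*8)*(-58) + (¾ - I*√35/4) = (-40 - 16)*(-58) + (¾ - I*√35/4) = -56*(-58) + (¾ - I*√35/4) = 3248 + (¾ - I*√35/4) = 12995/4 - I*√35/4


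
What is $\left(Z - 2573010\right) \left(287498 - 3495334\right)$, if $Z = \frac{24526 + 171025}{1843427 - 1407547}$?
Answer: $\frac{52906810996833223}{6410} \approx 8.2538 \cdot 10^{12}$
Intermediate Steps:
$Z = \frac{11503}{25640}$ ($Z = \frac{195551}{435880} = 195551 \cdot \frac{1}{435880} = \frac{11503}{25640} \approx 0.44864$)
$\left(Z - 2573010\right) \left(287498 - 3495334\right) = \left(\frac{11503}{25640} - 2573010\right) \left(287498 - 3495334\right) = \left(- \frac{65971964897}{25640}\right) \left(-3207836\right) = \frac{52906810996833223}{6410}$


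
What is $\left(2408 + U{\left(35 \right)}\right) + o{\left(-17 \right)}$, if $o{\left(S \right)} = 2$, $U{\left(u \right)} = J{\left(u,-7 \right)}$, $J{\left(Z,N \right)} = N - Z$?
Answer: $2368$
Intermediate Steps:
$U{\left(u \right)} = -7 - u$
$\left(2408 + U{\left(35 \right)}\right) + o{\left(-17 \right)} = \left(2408 - 42\right) + 2 = 2366 + 2 = 2368$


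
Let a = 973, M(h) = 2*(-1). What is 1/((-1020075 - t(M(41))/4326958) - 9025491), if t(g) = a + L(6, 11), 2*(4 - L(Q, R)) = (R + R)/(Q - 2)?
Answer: -17307832/173866968676809 ≈ -9.9546e-8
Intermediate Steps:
M(h) = -2
L(Q, R) = 4 - R/(-2 + Q) (L(Q, R) = 4 - (R + R)/(2*(Q - 2)) = 4 - 2*R/(2*(-2 + Q)) = 4 - R/(-2 + Q))
t(g) = 3897/4 (t(g) = 973 + (-8 - 1*11 + 4*6)/(-2 + 6) = 973 + (-8 - 11 + 24)/4 = 973 + (¼)*5 = 973 + 5/4 = 3897/4)
1/((-1020075 - t(M(41))/4326958) - 9025491) = 1/((-1020075 - 3897/(4*4326958)) - 9025491) = 1/((-1020075 - 1*3897/17307832) - 9025491) = 1/((-1020075 - 3897/17307832) - 9025491) = 1/(-17655286731297/17307832 - 9025491) = 1/(-173866968676809/17307832) = -17307832/173866968676809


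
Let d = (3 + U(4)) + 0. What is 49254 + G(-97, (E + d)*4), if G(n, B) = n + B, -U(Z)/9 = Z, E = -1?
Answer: 49021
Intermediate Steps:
U(Z) = -9*Z
d = -33 (d = (3 - 9*4) + 0 = (3 - 36) + 0 = -33 + 0 = -33)
G(n, B) = B + n
49254 + G(-97, (E + d)*4) = 49254 + ((-1 - 33)*4 - 97) = 49254 + (-34*4 - 97) = 49254 + (-136 - 97) = 49254 - 233 = 49021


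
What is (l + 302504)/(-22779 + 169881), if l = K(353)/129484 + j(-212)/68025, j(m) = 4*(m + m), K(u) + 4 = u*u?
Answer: 2664508591996661/1295696348908200 ≈ 2.0564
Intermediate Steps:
K(u) = -4 + u² (K(u) = -4 + u*u = -4 + u²)
j(m) = 8*m (j(m) = 4*(2*m) = 8*m)
l = 8256650261/8808149100 (l = (-4 + 353²)/129484 + (8*(-212))/68025 = (-4 + 124609)*(1/129484) - 1696*1/68025 = 124605*(1/129484) - 1696/68025 = 124605/129484 - 1696/68025 = 8256650261/8808149100 ≈ 0.93739)
(l + 302504)/(-22779 + 169881) = (8256650261/8808149100 + 302504)/(-22779 + 169881) = (2664508591996661/8808149100)/147102 = (2664508591996661/8808149100)*(1/147102) = 2664508591996661/1295696348908200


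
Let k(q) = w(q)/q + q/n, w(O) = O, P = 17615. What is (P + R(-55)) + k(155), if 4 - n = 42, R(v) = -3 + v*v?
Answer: 784089/38 ≈ 20634.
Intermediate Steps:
R(v) = -3 + v²
n = -38 (n = 4 - 1*42 = 4 - 42 = -38)
k(q) = 1 - q/38 (k(q) = q/q + q/(-38) = 1 + q*(-1/38) = 1 - q/38)
(P + R(-55)) + k(155) = (17615 + (-3 + (-55)²)) + (1 - 1/38*155) = (17615 + (-3 + 3025)) + (1 - 155/38) = (17615 + 3022) - 117/38 = 20637 - 117/38 = 784089/38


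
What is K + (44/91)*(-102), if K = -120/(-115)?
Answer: -101040/2093 ≈ -48.275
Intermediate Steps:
K = 24/23 (K = -120*(-1/115) = 24/23 ≈ 1.0435)
K + (44/91)*(-102) = 24/23 + (44/91)*(-102) = 24/23 - 4488/91 = -101040/2093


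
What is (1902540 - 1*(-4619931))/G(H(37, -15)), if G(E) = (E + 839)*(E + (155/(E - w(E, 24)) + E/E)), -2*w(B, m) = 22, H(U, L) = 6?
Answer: 110882007/231530 ≈ 478.91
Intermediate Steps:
w(B, m) = -11 (w(B, m) = -½*22 = -11)
G(E) = (839 + E)*(1 + E + 155/(11 + E)) (G(E) = (E + 839)*(E + (155/(E - 1*(-11)) + E/E)) = (839 + E)*(E + (155/(E + 11) + 1)) = (839 + E)*(E + (155/(11 + E) + 1)) = (839 + E)*(E + (1 + 155/(11 + E))) = (839 + E)*(1 + E + 155/(11 + E)))
(1902540 - 1*(-4619931))/G(H(37, -15)) = (1902540 - 1*(-4619931))/(((139274 + 6³ + 851*6² + 10234*6)/(11 + 6))) = (1902540 + 4619931)/(((139274 + 216 + 851*36 + 61404)/17)) = 6522471/(((139274 + 216 + 30636 + 61404)/17)) = 6522471/(((1/17)*231530)) = 6522471/(231530/17) = 6522471*(17/231530) = 110882007/231530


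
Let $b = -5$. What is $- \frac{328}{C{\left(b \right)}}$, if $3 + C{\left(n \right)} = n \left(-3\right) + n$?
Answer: $- \frac{328}{7} \approx -46.857$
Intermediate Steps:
$C{\left(n \right)} = -3 - 2 n$ ($C{\left(n \right)} = -3 + \left(n \left(-3\right) + n\right) = -3 + \left(- 3 n + n\right) = -3 - 2 n$)
$- \frac{328}{C{\left(b \right)}} = - \frac{328}{-3 - -10} = - \frac{328}{-3 + 10} = - \frac{328}{7}$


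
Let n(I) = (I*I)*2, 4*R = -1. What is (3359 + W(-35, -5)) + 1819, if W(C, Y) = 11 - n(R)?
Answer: 41511/8 ≈ 5188.9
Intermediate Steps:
R = -¼ (R = (¼)*(-1) = -¼ ≈ -0.25000)
n(I) = 2*I² (n(I) = I²*2 = 2*I²)
W(C, Y) = 87/8 (W(C, Y) = 11 - 2*(-¼)² = 11 - 2/16 = 11 - 1*⅛ = 11 - ⅛ = 87/8)
(3359 + W(-35, -5)) + 1819 = (3359 + 87/8) + 1819 = 26959/8 + 1819 = 41511/8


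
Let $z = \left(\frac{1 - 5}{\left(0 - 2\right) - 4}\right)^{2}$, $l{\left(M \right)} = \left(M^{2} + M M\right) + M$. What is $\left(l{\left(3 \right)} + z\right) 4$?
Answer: $\frac{772}{9} \approx 85.778$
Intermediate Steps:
$l{\left(M \right)} = M + 2 M^{2}$ ($l{\left(M \right)} = \left(M^{2} + M^{2}\right) + M = 2 M^{2} + M = M + 2 M^{2}$)
$z = \frac{4}{9}$ ($z = \left(- \frac{4}{\left(0 - 2\right) - 4}\right)^{2} = \left(- \frac{4}{-2 - 4}\right)^{2} = \left(- \frac{4}{-6}\right)^{2} = \left(\left(-4\right) \left(- \frac{1}{6}\right)\right)^{2} = \left(\frac{2}{3}\right)^{2} = \frac{4}{9} \approx 0.44444$)
$\left(l{\left(3 \right)} + z\right) 4 = \left(3 \left(1 + 2 \cdot 3\right) + \frac{4}{9}\right) 4 = \left(3 \left(1 + 6\right) + \frac{4}{9}\right) 4 = \left(3 \cdot 7 + \frac{4}{9}\right) 4 = \left(21 + \frac{4}{9}\right) 4 = \frac{193}{9} \cdot 4 = \frac{772}{9}$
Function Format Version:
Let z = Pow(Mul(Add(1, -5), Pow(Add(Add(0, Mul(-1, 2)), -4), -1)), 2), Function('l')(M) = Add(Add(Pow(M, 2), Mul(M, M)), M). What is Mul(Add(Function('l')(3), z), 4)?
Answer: Rational(772, 9) ≈ 85.778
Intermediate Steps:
Function('l')(M) = Add(M, Mul(2, Pow(M, 2))) (Function('l')(M) = Add(Add(Pow(M, 2), Pow(M, 2)), M) = Add(Mul(2, Pow(M, 2)), M) = Add(M, Mul(2, Pow(M, 2))))
z = Rational(4, 9) (z = Pow(Mul(-4, Pow(Add(Add(0, -2), -4), -1)), 2) = Pow(Mul(-4, Pow(Add(-2, -4), -1)), 2) = Pow(Mul(-4, Pow(-6, -1)), 2) = Pow(Mul(-4, Rational(-1, 6)), 2) = Pow(Rational(2, 3), 2) = Rational(4, 9) ≈ 0.44444)
Mul(Add(Function('l')(3), z), 4) = Mul(Add(Mul(3, Add(1, Mul(2, 3))), Rational(4, 9)), 4) = Mul(Add(Mul(3, Add(1, 6)), Rational(4, 9)), 4) = Mul(Add(Mul(3, 7), Rational(4, 9)), 4) = Mul(Add(21, Rational(4, 9)), 4) = Mul(Rational(193, 9), 4) = Rational(772, 9)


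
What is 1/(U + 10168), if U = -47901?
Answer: -1/37733 ≈ -2.6502e-5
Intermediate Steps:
1/(U + 10168) = 1/(-47901 + 10168) = 1/(-37733) = -1/37733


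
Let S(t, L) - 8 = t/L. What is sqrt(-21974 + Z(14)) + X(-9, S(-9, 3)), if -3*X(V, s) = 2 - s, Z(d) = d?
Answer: 1 + 6*I*sqrt(610) ≈ 1.0 + 148.19*I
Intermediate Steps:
S(t, L) = 8 + t/L
X(V, s) = -2/3 + s/3 (X(V, s) = -(2 - s)/3 = -2/3 + s/3)
sqrt(-21974 + Z(14)) + X(-9, S(-9, 3)) = sqrt(-21974 + 14) + (-2/3 + (8 - 9/3)/3) = sqrt(-21960) + (-2/3 + (8 - 9*1/3)/3) = 6*I*sqrt(610) + (-2/3 + (8 - 3)/3) = 6*I*sqrt(610) + (-2/3 + (1/3)*5) = 6*I*sqrt(610) + (-2/3 + 5/3) = 6*I*sqrt(610) + 1 = 1 + 6*I*sqrt(610)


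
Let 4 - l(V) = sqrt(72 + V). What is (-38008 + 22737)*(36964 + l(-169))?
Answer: -564538328 + 15271*I*sqrt(97) ≈ -5.6454e+8 + 1.504e+5*I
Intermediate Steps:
l(V) = 4 - sqrt(72 + V)
(-38008 + 22737)*(36964 + l(-169)) = (-38008 + 22737)*(36964 + (4 - sqrt(72 - 169))) = -15271*(36964 + (4 - sqrt(-97))) = -15271*(36964 + (4 - I*sqrt(97))) = -15271*(36968 - I*sqrt(97)) = -564538328 + 15271*I*sqrt(97)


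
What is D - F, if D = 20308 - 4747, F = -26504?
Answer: 42065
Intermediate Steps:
D = 15561
D - F = 15561 - 1*(-26504) = 15561 + 26504 = 42065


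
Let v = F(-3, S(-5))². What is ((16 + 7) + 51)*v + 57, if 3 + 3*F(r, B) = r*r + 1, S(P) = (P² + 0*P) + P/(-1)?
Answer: 4139/9 ≈ 459.89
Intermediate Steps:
S(P) = P² - P (S(P) = (P² + 0) + P*(-1) = P² - P)
F(r, B) = -⅔ + r²/3 (F(r, B) = -1 + (r*r + 1)/3 = -1 + (r² + 1)/3 = -1 + (1 + r²)/3 = -1 + (⅓ + r²/3) = -⅔ + r²/3)
v = 49/9 (v = (-⅔ + (⅓)*(-3)²)² = (-⅔ + (⅓)*9)² = (-⅔ + 3)² = (7/3)² = 49/9 ≈ 5.4444)
((16 + 7) + 51)*v + 57 = ((16 + 7) + 51)*(49/9) + 57 = (23 + 51)*(49/9) + 57 = 74*(49/9) + 57 = 3626/9 + 57 = 4139/9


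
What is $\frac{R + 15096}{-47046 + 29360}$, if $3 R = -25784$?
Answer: $- \frac{9752}{26529} \approx -0.3676$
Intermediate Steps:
$R = - \frac{25784}{3}$ ($R = \frac{1}{3} \left(-25784\right) = - \frac{25784}{3} \approx -8594.7$)
$\frac{R + 15096}{-47046 + 29360} = \frac{- \frac{25784}{3} + 15096}{-47046 + 29360} = \frac{19504}{3 \left(-17686\right)} = \frac{19504}{3} \left(- \frac{1}{17686}\right) = - \frac{9752}{26529}$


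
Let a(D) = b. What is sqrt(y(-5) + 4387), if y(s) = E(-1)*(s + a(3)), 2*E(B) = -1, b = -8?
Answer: sqrt(17574)/2 ≈ 66.283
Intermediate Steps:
a(D) = -8
E(B) = -1/2 (E(B) = (1/2)*(-1) = -1/2)
y(s) = 4 - s/2 (y(s) = -(s - 8)/2 = -(-8 + s)/2 = 4 - s/2)
sqrt(y(-5) + 4387) = sqrt((4 - 1/2*(-5)) + 4387) = sqrt((4 + 5/2) + 4387) = sqrt(13/2 + 4387) = sqrt(8787/2) = sqrt(17574)/2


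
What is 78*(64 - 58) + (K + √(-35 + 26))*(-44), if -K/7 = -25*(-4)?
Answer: 31268 - 132*I ≈ 31268.0 - 132.0*I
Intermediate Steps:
K = -700 (K = -(-175)*(-4) = -7*100 = -700)
78*(64 - 58) + (K + √(-35 + 26))*(-44) = 78*(64 - 58) + (-700 + √(-35 + 26))*(-44) = 78*6 + (-700 + √(-9))*(-44) = 468 + (-700 + 3*I)*(-44) = 468 + (30800 - 132*I) = 31268 - 132*I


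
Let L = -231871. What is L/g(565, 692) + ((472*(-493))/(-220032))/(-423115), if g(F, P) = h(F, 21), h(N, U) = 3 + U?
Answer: -112431880526177/11637354960 ≈ -9661.3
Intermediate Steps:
g(F, P) = 24 (g(F, P) = 3 + 21 = 24)
L/g(565, 692) + ((472*(-493))/(-220032))/(-423115) = -231871/24 + ((472*(-493))/(-220032))/(-423115) = -231871*1/24 - 232696*(-1/220032)*(-1/423115) = -231871/24 + (29087/27504)*(-1/423115) = -231871/24 - 29087/11637354960 = -112431880526177/11637354960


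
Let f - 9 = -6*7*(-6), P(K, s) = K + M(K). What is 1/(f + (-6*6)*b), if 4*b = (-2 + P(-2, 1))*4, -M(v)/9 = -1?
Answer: 1/81 ≈ 0.012346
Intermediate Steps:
M(v) = 9 (M(v) = -9*(-1) = 9)
P(K, s) = 9 + K (P(K, s) = K + 9 = 9 + K)
f = 261 (f = 9 - 6*7*(-6) = 9 - 42*(-6) = 9 + 252 = 261)
b = 5 (b = ((-2 + (9 - 2))*4)/4 = ((-2 + 7)*4)/4 = (5*4)/4 = (1/4)*20 = 5)
1/(f + (-6*6)*b) = 1/(261 - 6*6*5) = 1/(261 - 36*5) = 1/(261 - 180) = 1/81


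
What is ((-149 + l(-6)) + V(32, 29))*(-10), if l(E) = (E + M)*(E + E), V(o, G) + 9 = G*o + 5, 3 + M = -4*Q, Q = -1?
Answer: -8350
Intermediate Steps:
M = 1 (M = -3 - 4*(-1) = -3 + 4 = 1)
V(o, G) = -4 + G*o (V(o, G) = -9 + (G*o + 5) = -9 + (5 + G*o) = -4 + G*o)
l(E) = 2*E*(1 + E) (l(E) = (E + 1)*(E + E) = (1 + E)*(2*E) = 2*E*(1 + E))
((-149 + l(-6)) + V(32, 29))*(-10) = ((-149 + 2*(-6)*(1 - 6)) + (-4 + 29*32))*(-10) = ((-149 + 2*(-6)*(-5)) + (-4 + 928))*(-10) = ((-149 + 60) + 924)*(-10) = (-89 + 924)*(-10) = 835*(-10) = -8350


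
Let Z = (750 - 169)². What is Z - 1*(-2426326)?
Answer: 2763887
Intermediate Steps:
Z = 337561 (Z = 581² = 337561)
Z - 1*(-2426326) = 337561 - 1*(-2426326) = 337561 + 2426326 = 2763887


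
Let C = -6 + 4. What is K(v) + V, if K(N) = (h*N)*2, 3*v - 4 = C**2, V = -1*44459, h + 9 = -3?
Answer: -44523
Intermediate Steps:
h = -12 (h = -9 - 3 = -12)
V = -44459
C = -2
v = 8/3 (v = 4/3 + (1/3)*(-2)**2 = 4/3 + (1/3)*4 = 4/3 + 4/3 = 8/3 ≈ 2.6667)
K(N) = -24*N (K(N) = -12*N*2 = -24*N)
K(v) + V = -24*8/3 - 44459 = -64 - 44459 = -44523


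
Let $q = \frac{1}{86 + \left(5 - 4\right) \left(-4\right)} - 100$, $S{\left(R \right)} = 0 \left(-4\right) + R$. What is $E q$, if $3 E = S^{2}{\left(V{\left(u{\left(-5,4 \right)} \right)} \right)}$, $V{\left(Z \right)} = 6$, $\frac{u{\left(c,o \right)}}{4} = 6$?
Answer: $- \frac{49194}{41} \approx -1199.9$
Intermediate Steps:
$u{\left(c,o \right)} = 24$ ($u{\left(c,o \right)} = 4 \cdot 6 = 24$)
$S{\left(R \right)} = R$ ($S{\left(R \right)} = 0 + R = R$)
$q = - \frac{8199}{82}$ ($q = \frac{1}{86 + 1 \left(-4\right)} - 100 = \frac{1}{86 - 4} - 100 = \frac{1}{82} - 100 = - \frac{8199}{82} \approx -99.988$)
$E = 12$ ($E = \frac{6^{2}}{3} = \frac{1}{3} \cdot 36 = 12$)
$E q = 12 \left(- \frac{8199}{82}\right) = - \frac{49194}{41}$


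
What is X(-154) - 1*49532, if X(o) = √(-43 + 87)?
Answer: -49532 + 2*√11 ≈ -49525.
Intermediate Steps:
X(o) = 2*√11 (X(o) = √44 = 2*√11)
X(-154) - 1*49532 = 2*√11 - 1*49532 = 2*√11 - 49532 = -49532 + 2*√11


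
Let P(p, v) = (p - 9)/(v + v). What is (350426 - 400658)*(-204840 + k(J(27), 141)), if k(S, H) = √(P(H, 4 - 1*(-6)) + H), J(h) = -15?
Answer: 10289522880 - 150696*√410/5 ≈ 1.0289e+10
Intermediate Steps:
P(p, v) = (-9 + p)/(2*v) (P(p, v) = (-9 + p)/((2*v)) = (-9 + p)*(1/(2*v)) = (-9 + p)/(2*v))
k(S, H) = √(-9/20 + 21*H/20) (k(S, H) = √((-9 + H)/(2*(4 - 1*(-6))) + H) = √((-9 + H)/(2*(4 + 6)) + H) = √((½)*(-9 + H)/10 + H) = √((½)*(⅒)*(-9 + H) + H) = √((-9/20 + H/20) + H) = √(-9/20 + 21*H/20))
(350426 - 400658)*(-204840 + k(J(27), 141)) = (350426 - 400658)*(-204840 + √(-45 + 105*141)/10) = -50232*(-204840 + √(-45 + 14805)/10) = -50232*(-204840 + √14760/10) = -50232*(-204840 + (6*√410)/10) = -50232*(-204840 + 3*√410/5) = 10289522880 - 150696*√410/5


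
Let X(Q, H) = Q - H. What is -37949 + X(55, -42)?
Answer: -37852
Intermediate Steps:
-37949 + X(55, -42) = -37949 + (55 - 1*(-42)) = -37949 + (55 + 42) = -37949 + 97 = -37852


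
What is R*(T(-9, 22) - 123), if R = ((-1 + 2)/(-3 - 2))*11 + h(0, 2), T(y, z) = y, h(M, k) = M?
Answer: 1452/5 ≈ 290.40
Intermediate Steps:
R = -11/5 (R = ((-1 + 2)/(-3 - 2))*11 + 0 = (1/(-5))*11 + 0 = (1*(-⅕))*11 + 0 = -⅕*11 + 0 = -11/5 + 0 = -11/5 ≈ -2.2000)
R*(T(-9, 22) - 123) = -11*(-9 - 123)/5 = -11/5*(-132) = 1452/5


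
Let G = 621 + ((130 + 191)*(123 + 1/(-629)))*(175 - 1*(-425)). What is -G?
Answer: -14901082209/629 ≈ -2.3690e+7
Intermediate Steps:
G = 14901082209/629 (G = 621 + (321*(123 - 1/629))*(175 + 425) = 621 + (321*(77366/629))*600 = 621 + (24834486/629)*600 = 621 + 14900691600/629 = 14901082209/629 ≈ 2.3690e+7)
-G = -1*14901082209/629 = -14901082209/629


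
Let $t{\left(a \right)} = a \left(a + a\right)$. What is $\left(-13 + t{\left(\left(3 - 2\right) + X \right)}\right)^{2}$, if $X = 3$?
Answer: $361$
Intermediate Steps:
$t{\left(a \right)} = 2 a^{2}$ ($t{\left(a \right)} = a 2 a = 2 a^{2}$)
$\left(-13 + t{\left(\left(3 - 2\right) + X \right)}\right)^{2} = \left(-13 + 2 \left(\left(3 - 2\right) + 3\right)^{2}\right)^{2} = \left(-13 + 2 \left(1 + 3\right)^{2}\right)^{2} = \left(-13 + 2 \cdot 4^{2}\right)^{2} = \left(-13 + 2 \cdot 16\right)^{2} = \left(-13 + 32\right)^{2} = 19^{2} = 361$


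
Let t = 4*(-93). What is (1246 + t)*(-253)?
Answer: -221122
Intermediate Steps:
t = -372
(1246 + t)*(-253) = (1246 - 372)*(-253) = 874*(-253) = -221122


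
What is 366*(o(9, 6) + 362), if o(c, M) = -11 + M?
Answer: 130662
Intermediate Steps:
366*(o(9, 6) + 362) = 366*((-11 + 6) + 362) = 366*(-5 + 362) = 366*357 = 130662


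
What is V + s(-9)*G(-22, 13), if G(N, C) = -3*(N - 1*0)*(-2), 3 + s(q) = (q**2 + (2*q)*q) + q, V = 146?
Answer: -30346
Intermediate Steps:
s(q) = -3 + q + 3*q**2 (s(q) = -3 + ((q**2 + (2*q)*q) + q) = -3 + ((q**2 + 2*q**2) + q) = -3 + (3*q**2 + q) = -3 + (q + 3*q**2) = -3 + q + 3*q**2)
G(N, C) = 6*N (G(N, C) = -3*(N + 0)*(-2) = -3*N*(-2) = 6*N)
V + s(-9)*G(-22, 13) = 146 + (-3 - 9 + 3*(-9)**2)*(6*(-22)) = 146 + (-3 - 9 + 3*81)*(-132) = 146 + (-3 - 9 + 243)*(-132) = 146 + 231*(-132) = 146 - 30492 = -30346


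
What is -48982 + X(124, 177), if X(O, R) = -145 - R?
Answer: -49304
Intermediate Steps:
-48982 + X(124, 177) = -48982 + (-145 - 1*177) = -48982 + (-145 - 177) = -48982 - 322 = -49304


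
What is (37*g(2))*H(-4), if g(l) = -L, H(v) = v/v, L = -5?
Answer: 185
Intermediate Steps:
H(v) = 1
g(l) = 5 (g(l) = -1*(-5) = 5)
(37*g(2))*H(-4) = (37*5)*1 = 185*1 = 185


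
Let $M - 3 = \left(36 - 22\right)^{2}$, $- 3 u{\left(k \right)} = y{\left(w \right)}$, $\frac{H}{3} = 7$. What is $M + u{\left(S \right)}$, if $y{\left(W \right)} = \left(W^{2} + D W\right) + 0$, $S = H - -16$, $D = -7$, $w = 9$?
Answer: $193$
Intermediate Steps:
$H = 21$ ($H = 3 \cdot 7 = 21$)
$S = 37$ ($S = 21 - -16 = 21 + 16 = 37$)
$y{\left(W \right)} = W^{2} - 7 W$ ($y{\left(W \right)} = \left(W^{2} - 7 W\right) + 0 = W^{2} - 7 W$)
$u{\left(k \right)} = -6$ ($u{\left(k \right)} = - \frac{9 \left(-7 + 9\right)}{3} = - \frac{9 \cdot 2}{3} = \left(- \frac{1}{3}\right) 18 = -6$)
$M = 199$ ($M = 3 + \left(36 - 22\right)^{2} = 3 + 14^{2} = 3 + 196 = 199$)
$M + u{\left(S \right)} = 199 - 6 = 193$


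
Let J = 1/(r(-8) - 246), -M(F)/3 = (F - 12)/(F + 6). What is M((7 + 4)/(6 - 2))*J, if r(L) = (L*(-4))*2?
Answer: -111/6370 ≈ -0.017425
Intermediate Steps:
r(L) = -8*L (r(L) = -4*L*2 = -8*L)
M(F) = -3*(-12 + F)/(6 + F) (M(F) = -3*(F - 12)/(F + 6) = -3*(-12 + F)/(6 + F))
J = -1/182 (J = 1/(-8*(-8) - 246) = 1/(64 - 246) = 1/(-182) = -1/182 ≈ -0.0054945)
M((7 + 4)/(6 - 2))*J = (3*(12 - (7 + 4)/(6 - 2))/(6 + (7 + 4)/(6 - 2)))*(-1/182) = (3*(12 - 11/4)/(6 + 11/4))*(-1/182) = (3*(12 - 11/4)/(6 + 11*(¼)))*(-1/182) = (3*(12 - 1*11/4)/(6 + 11/4))*(-1/182) = (3*(12 - 11/4)/(35/4))*(-1/182) = (3*(4/35)*(37/4))*(-1/182) = (111/35)*(-1/182) = -111/6370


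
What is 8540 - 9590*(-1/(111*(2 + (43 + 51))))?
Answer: 45505915/5328 ≈ 8540.9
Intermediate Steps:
8540 - 9590*(-1/(111*(2 + (43 + 51)))) = 8540 - 9590*(-1/(111*(2 + 94))) = 8540 - 9590/((-111*96)) = 8540 - 9590/(-10656) = 8540 - 9590*(-1/10656) = 8540 + 4795/5328 = 45505915/5328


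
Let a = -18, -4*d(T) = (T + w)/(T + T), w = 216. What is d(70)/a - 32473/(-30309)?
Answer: 55999369/50919120 ≈ 1.0998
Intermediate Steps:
d(T) = -(216 + T)/(8*T) (d(T) = -(T + 216)/(4*(T + T)) = -(216 + T)/(4*(2*T)) = -(216 + T)*1/(2*T)/4 = -(216 + T)/(8*T))
d(70)/a - 32473/(-30309) = ((⅛)*(-216 - 1*70)/70)/(-18) - 32473/(-30309) = ((⅛)*(1/70)*(-216 - 70))*(-1/18) - 32473*(-1/30309) = ((⅛)*(1/70)*(-286))*(-1/18) + 32473/30309 = -143/280*(-1/18) + 32473/30309 = 143/5040 + 32473/30309 = 55999369/50919120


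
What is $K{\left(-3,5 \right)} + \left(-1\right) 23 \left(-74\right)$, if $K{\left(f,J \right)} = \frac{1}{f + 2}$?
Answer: $1701$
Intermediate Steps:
$K{\left(f,J \right)} = \frac{1}{2 + f}$
$K{\left(-3,5 \right)} + \left(-1\right) 23 \left(-74\right) = \frac{1}{2 - 3} + \left(-1\right) 23 \left(-74\right) = \frac{1}{-1} - -1702 = -1 + 1702 = 1701$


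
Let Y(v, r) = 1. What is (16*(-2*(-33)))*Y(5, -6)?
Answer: 1056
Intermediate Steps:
(16*(-2*(-33)))*Y(5, -6) = (16*(-2*(-33)))*1 = (16*66)*1 = 1056*1 = 1056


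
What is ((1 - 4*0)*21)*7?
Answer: 147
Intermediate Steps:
((1 - 4*0)*21)*7 = ((1 + 0)*21)*7 = (1*21)*7 = 21*7 = 147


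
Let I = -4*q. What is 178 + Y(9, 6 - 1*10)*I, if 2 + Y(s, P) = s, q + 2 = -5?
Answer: 374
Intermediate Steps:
q = -7 (q = -2 - 5 = -7)
Y(s, P) = -2 + s
I = 28 (I = -4*(-7) = 28)
178 + Y(9, 6 - 1*10)*I = 178 + (-2 + 9)*28 = 178 + 7*28 = 178 + 196 = 374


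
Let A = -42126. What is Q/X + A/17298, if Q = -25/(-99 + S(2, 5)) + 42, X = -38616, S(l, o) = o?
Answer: -2833001127/1162779248 ≈ -2.4364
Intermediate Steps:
Q = 3973/94 (Q = -25/(-99 + 5) + 42 = -25/(-94) + 42 = -1/94*(-25) + 42 = 25/94 + 42 = 3973/94 ≈ 42.266)
Q/X + A/17298 = (3973/94)/(-38616) - 42126/17298 = (3973/94)*(-1/38616) - 42126*1/17298 = -3973/3629904 - 7021/2883 = -2833001127/1162779248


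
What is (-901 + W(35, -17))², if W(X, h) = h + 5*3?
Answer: 815409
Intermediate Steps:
W(X, h) = 15 + h (W(X, h) = h + 15 = 15 + h)
(-901 + W(35, -17))² = (-901 + (15 - 17))² = (-901 - 2)² = (-903)² = 815409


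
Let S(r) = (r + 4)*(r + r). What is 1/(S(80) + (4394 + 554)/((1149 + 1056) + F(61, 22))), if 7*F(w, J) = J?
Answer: 15457/207776716 ≈ 7.4392e-5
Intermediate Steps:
F(w, J) = J/7
S(r) = 2*r*(4 + r) (S(r) = (4 + r)*(2*r) = 2*r*(4 + r))
1/(S(80) + (4394 + 554)/((1149 + 1056) + F(61, 22))) = 1/(2*80*(4 + 80) + (4394 + 554)/((1149 + 1056) + (⅐)*22)) = 1/(2*80*84 + 4948/(2205 + 22/7)) = 1/(13440 + 4948/(15457/7)) = 1/(13440 + 4948*(7/15457)) = 1/(13440 + 34636/15457) = 1/(207776716/15457) = 15457/207776716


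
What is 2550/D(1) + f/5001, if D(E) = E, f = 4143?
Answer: 4252231/1667 ≈ 2550.8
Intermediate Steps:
2550/D(1) + f/5001 = 2550/1 + 4143/5001 = 2550*1 + 4143*(1/5001) = 2550 + 1381/1667 = 4252231/1667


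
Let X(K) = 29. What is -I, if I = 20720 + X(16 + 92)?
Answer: -20749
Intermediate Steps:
I = 20749 (I = 20720 + 29 = 20749)
-I = -1*20749 = -20749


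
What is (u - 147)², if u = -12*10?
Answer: 71289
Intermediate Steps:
u = -120
(u - 147)² = (-120 - 147)² = (-267)² = 71289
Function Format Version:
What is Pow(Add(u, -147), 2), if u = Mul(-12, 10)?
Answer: 71289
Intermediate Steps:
u = -120
Pow(Add(u, -147), 2) = Pow(Add(-120, -147), 2) = Pow(-267, 2) = 71289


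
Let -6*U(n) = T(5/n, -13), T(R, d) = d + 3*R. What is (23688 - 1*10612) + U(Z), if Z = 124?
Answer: 9730141/744 ≈ 13078.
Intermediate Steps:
U(n) = 13/6 - 5/(2*n) (U(n) = -(-13 + 3*(5/n))/6 = -(-13 + 15/n)/6 = 13/6 - 5/(2*n))
(23688 - 1*10612) + U(Z) = (23688 - 1*10612) + (⅙)*(-15 + 13*124)/124 = (23688 - 10612) + (⅙)*(1/124)*(-15 + 1612) = 13076 + (⅙)*(1/124)*1597 = 13076 + 1597/744 = 9730141/744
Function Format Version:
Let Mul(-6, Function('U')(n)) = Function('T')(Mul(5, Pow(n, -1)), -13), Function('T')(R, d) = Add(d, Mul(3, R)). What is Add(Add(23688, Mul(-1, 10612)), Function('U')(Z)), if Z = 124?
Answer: Rational(9730141, 744) ≈ 13078.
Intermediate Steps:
Function('U')(n) = Add(Rational(13, 6), Mul(Rational(-5, 2), Pow(n, -1))) (Function('U')(n) = Mul(Rational(-1, 6), Add(-13, Mul(3, Mul(5, Pow(n, -1))))) = Mul(Rational(-1, 6), Add(-13, Mul(15, Pow(n, -1)))) = Add(Rational(13, 6), Mul(Rational(-5, 2), Pow(n, -1))))
Add(Add(23688, Mul(-1, 10612)), Function('U')(Z)) = Add(Add(23688, Mul(-1, 10612)), Mul(Rational(1, 6), Pow(124, -1), Add(-15, Mul(13, 124)))) = Add(Add(23688, -10612), Mul(Rational(1, 6), Rational(1, 124), Add(-15, 1612))) = Add(13076, Mul(Rational(1, 6), Rational(1, 124), 1597)) = Add(13076, Rational(1597, 744)) = Rational(9730141, 744)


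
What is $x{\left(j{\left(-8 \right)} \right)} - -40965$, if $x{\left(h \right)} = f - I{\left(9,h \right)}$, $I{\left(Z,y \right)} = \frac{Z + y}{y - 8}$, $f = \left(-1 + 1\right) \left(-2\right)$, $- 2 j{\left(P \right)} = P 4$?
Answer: $\frac{327695}{8} \approx 40962.0$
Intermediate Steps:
$j{\left(P \right)} = - 2 P$ ($j{\left(P \right)} = - \frac{P 4}{2} = - \frac{4 P}{2} = - 2 P$)
$f = 0$ ($f = 0 \left(-2\right) = 0$)
$I{\left(Z,y \right)} = \frac{Z + y}{-8 + y}$
$x{\left(h \right)} = - \frac{9 + h}{-8 + h}$ ($x{\left(h \right)} = 0 - \frac{9 + h}{-8 + h} = - \frac{9 + h}{-8 + h}$)
$x{\left(j{\left(-8 \right)} \right)} - -40965 = \frac{-9 - \left(-2\right) \left(-8\right)}{-8 - -16} - -40965 = \frac{-9 - 16}{-8 + 16} + 40965 = \frac{-9 - 16}{8} + 40965 = \frac{1}{8} \left(-25\right) + 40965 = - \frac{25}{8} + 40965 = \frac{327695}{8}$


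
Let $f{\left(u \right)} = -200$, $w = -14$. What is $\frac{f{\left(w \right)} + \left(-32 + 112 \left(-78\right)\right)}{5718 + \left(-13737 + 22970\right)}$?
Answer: $- \frac{8968}{14951} \approx -0.59983$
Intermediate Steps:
$\frac{f{\left(w \right)} + \left(-32 + 112 \left(-78\right)\right)}{5718 + \left(-13737 + 22970\right)} = \frac{-200 + \left(-32 + 112 \left(-78\right)\right)}{5718 + \left(-13737 + 22970\right)} = \frac{-200 - 8768}{5718 + 9233} = \frac{-200 - 8768}{14951} = \left(-8968\right) \frac{1}{14951} = - \frac{8968}{14951}$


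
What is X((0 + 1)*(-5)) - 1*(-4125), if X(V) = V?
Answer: 4120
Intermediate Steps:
X((0 + 1)*(-5)) - 1*(-4125) = (0 + 1)*(-5) - 1*(-4125) = 1*(-5) + 4125 = -5 + 4125 = 4120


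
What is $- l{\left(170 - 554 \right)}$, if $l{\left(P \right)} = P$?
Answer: $384$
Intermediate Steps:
$- l{\left(170 - 554 \right)} = - (170 - 554) = \left(-1\right) \left(-384\right) = 384$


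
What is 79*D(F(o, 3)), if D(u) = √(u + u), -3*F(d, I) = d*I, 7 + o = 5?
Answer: 158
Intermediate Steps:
o = -2 (o = -7 + 5 = -2)
F(d, I) = -I*d/3 (F(d, I) = -d*I/3 = -I*d/3)
D(u) = √2*√u (D(u) = √(2*u) = √2*√u)
79*D(F(o, 3)) = 79*(√2*√(-⅓*3*(-2))) = 79*(√2*√2) = 79*2 = 158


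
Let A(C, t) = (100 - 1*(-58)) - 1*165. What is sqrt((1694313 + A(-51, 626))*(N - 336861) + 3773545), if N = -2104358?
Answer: I*sqrt(4136168225469) ≈ 2.0338e+6*I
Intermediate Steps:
A(C, t) = -7 (A(C, t) = (100 + 58) - 165 = 158 - 165 = -7)
sqrt((1694313 + A(-51, 626))*(N - 336861) + 3773545) = sqrt((1694313 - 7)*(-2104358 - 336861) + 3773545) = sqrt(1694306*(-2441219) + 3773545) = sqrt(-4136171999014 + 3773545) = sqrt(-4136168225469) = I*sqrt(4136168225469)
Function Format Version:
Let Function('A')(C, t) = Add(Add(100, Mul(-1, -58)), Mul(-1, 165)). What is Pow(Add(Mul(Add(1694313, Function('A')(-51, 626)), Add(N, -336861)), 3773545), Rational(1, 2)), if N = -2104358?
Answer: Mul(I, Pow(4136168225469, Rational(1, 2))) ≈ Mul(2.0338e+6, I)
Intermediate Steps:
Function('A')(C, t) = -7 (Function('A')(C, t) = Add(Add(100, 58), -165) = Add(158, -165) = -7)
Pow(Add(Mul(Add(1694313, Function('A')(-51, 626)), Add(N, -336861)), 3773545), Rational(1, 2)) = Pow(Add(Mul(Add(1694313, -7), Add(-2104358, -336861)), 3773545), Rational(1, 2)) = Pow(Add(Mul(1694306, -2441219), 3773545), Rational(1, 2)) = Pow(Add(-4136171999014, 3773545), Rational(1, 2)) = Pow(-4136168225469, Rational(1, 2)) = Mul(I, Pow(4136168225469, Rational(1, 2)))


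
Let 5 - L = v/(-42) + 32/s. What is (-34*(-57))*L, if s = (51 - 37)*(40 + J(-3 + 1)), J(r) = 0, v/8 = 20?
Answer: 593674/35 ≈ 16962.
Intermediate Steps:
v = 160 (v = 8*20 = 160)
s = 560 (s = (51 - 37)*(40 + 0) = 14*40 = 560)
L = 919/105 (L = 5 - (160/(-42) + 32/560) = 5 - (160*(-1/42) + 32*(1/560)) = 5 - (-80/21 + 2/35) = 5 - 1*(-394/105) = 5 + 394/105 = 919/105 ≈ 8.7524)
(-34*(-57))*L = -34*(-57)*(919/105) = 1938*(919/105) = 593674/35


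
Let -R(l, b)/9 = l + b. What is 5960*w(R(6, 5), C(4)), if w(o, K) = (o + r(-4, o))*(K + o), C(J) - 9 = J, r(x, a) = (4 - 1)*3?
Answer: 46130400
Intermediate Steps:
r(x, a) = 9 (r(x, a) = 3*3 = 9)
R(l, b) = -9*b - 9*l (R(l, b) = -9*(l + b) = -9*(b + l) = -9*b - 9*l)
C(J) = 9 + J
w(o, K) = (9 + o)*(K + o) (w(o, K) = (o + 9)*(K + o) = (9 + o)*(K + o))
5960*w(R(6, 5), C(4)) = 5960*((-9*5 - 9*6)² + 9*(9 + 4) + 9*(-9*5 - 9*6) + (9 + 4)*(-9*5 - 9*6)) = 5960*((-45 - 54)² + 9*13 + 9*(-45 - 54) + 13*(-45 - 54)) = 5960*((-99)² + 117 + 9*(-99) + 13*(-99)) = 5960*(9801 + 117 - 891 - 1287) = 5960*7740 = 46130400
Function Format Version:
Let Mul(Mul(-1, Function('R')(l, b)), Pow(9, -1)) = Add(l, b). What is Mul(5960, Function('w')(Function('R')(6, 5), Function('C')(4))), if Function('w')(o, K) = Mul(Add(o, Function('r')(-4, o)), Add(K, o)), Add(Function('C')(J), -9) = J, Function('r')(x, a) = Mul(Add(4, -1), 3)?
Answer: 46130400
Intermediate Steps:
Function('r')(x, a) = 9 (Function('r')(x, a) = Mul(3, 3) = 9)
Function('R')(l, b) = Add(Mul(-9, b), Mul(-9, l)) (Function('R')(l, b) = Mul(-9, Add(l, b)) = Mul(-9, Add(b, l)) = Add(Mul(-9, b), Mul(-9, l)))
Function('C')(J) = Add(9, J)
Function('w')(o, K) = Mul(Add(9, o), Add(K, o)) (Function('w')(o, K) = Mul(Add(o, 9), Add(K, o)) = Mul(Add(9, o), Add(K, o)))
Mul(5960, Function('w')(Function('R')(6, 5), Function('C')(4))) = Mul(5960, Add(Pow(Add(Mul(-9, 5), Mul(-9, 6)), 2), Mul(9, Add(9, 4)), Mul(9, Add(Mul(-9, 5), Mul(-9, 6))), Mul(Add(9, 4), Add(Mul(-9, 5), Mul(-9, 6))))) = Mul(5960, Add(Pow(Add(-45, -54), 2), Mul(9, 13), Mul(9, Add(-45, -54)), Mul(13, Add(-45, -54)))) = Mul(5960, Add(Pow(-99, 2), 117, Mul(9, -99), Mul(13, -99))) = Mul(5960, Add(9801, 117, -891, -1287)) = Mul(5960, 7740) = 46130400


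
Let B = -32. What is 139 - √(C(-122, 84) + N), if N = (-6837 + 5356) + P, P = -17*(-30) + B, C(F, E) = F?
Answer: 139 - 15*I*√5 ≈ 139.0 - 33.541*I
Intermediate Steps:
P = 478 (P = -17*(-30) - 32 = 510 - 32 = 478)
N = -1003 (N = (-6837 + 5356) + 478 = -1481 + 478 = -1003)
139 - √(C(-122, 84) + N) = 139 - √(-122 - 1003) = 139 - √(-1125) = 139 - 15*I*√5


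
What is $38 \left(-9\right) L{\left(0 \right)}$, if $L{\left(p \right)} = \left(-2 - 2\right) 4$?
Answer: $5472$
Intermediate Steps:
$L{\left(p \right)} = -16$ ($L{\left(p \right)} = \left(-4\right) 4 = -16$)
$38 \left(-9\right) L{\left(0 \right)} = 38 \left(-9\right) \left(-16\right) = \left(-342\right) \left(-16\right) = 5472$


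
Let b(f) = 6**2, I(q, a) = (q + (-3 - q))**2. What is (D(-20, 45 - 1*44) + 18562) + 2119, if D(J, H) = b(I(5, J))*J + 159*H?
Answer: 20120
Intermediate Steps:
I(q, a) = 9 (I(q, a) = (-3)**2 = 9)
b(f) = 36
D(J, H) = 36*J + 159*H
(D(-20, 45 - 1*44) + 18562) + 2119 = ((36*(-20) + 159*(45 - 1*44)) + 18562) + 2119 = ((-720 + 159*(45 - 44)) + 18562) + 2119 = ((-720 + 159*1) + 18562) + 2119 = ((-720 + 159) + 18562) + 2119 = (-561 + 18562) + 2119 = 18001 + 2119 = 20120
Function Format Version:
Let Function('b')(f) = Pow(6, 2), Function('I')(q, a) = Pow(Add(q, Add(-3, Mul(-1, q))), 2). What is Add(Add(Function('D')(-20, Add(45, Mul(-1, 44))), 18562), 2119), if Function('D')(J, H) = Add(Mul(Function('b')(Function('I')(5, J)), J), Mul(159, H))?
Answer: 20120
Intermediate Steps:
Function('I')(q, a) = 9 (Function('I')(q, a) = Pow(-3, 2) = 9)
Function('b')(f) = 36
Function('D')(J, H) = Add(Mul(36, J), Mul(159, H))
Add(Add(Function('D')(-20, Add(45, Mul(-1, 44))), 18562), 2119) = Add(Add(Add(Mul(36, -20), Mul(159, Add(45, Mul(-1, 44)))), 18562), 2119) = Add(Add(Add(-720, Mul(159, Add(45, -44))), 18562), 2119) = Add(Add(Add(-720, Mul(159, 1)), 18562), 2119) = Add(Add(Add(-720, 159), 18562), 2119) = Add(Add(-561, 18562), 2119) = Add(18001, 2119) = 20120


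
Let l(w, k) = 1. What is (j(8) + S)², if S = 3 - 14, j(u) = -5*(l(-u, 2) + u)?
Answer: 3136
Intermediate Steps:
j(u) = -5 - 5*u (j(u) = -5*(1 + u) = -5 - 5*u)
S = -11
(j(8) + S)² = ((-5 - 5*8) - 11)² = ((-5 - 40) - 11)² = (-45 - 11)² = (-56)² = 3136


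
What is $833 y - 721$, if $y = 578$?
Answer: $480753$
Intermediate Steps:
$833 y - 721 = 833 \cdot 578 - 721 = 481474 - 721 = 480753$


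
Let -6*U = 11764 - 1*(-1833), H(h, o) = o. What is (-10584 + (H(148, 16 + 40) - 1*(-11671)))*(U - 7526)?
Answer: -22384893/2 ≈ -1.1192e+7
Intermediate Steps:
U = -13597/6 (U = -(11764 - 1*(-1833))/6 = -(11764 + 1833)/6 = -⅙*13597 = -13597/6 ≈ -2266.2)
(-10584 + (H(148, 16 + 40) - 1*(-11671)))*(U - 7526) = (-10584 + ((16 + 40) - 1*(-11671)))*(-13597/6 - 7526) = (-10584 + (56 + 11671))*(-58753/6) = (-10584 + 11727)*(-58753/6) = 1143*(-58753/6) = -22384893/2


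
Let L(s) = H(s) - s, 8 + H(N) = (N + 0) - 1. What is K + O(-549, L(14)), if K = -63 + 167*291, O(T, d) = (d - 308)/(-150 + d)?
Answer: 7717223/159 ≈ 48536.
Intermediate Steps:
H(N) = -9 + N (H(N) = -8 + ((N + 0) - 1) = -8 + (N - 1) = -8 + (-1 + N) = -9 + N)
L(s) = -9 (L(s) = (-9 + s) - s = -9)
O(T, d) = (-308 + d)/(-150 + d)
K = 48534 (K = -63 + 48597 = 48534)
K + O(-549, L(14)) = 48534 + (-308 - 9)/(-150 - 9) = 48534 - 317/(-159) = 48534 - 1/159*(-317) = 48534 + 317/159 = 7717223/159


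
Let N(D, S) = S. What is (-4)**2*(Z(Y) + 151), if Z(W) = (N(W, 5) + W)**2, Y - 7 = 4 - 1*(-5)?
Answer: 9472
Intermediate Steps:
Y = 16 (Y = 7 + (4 - 1*(-5)) = 7 + (4 + 5) = 7 + 9 = 16)
Z(W) = (5 + W)**2
(-4)**2*(Z(Y) + 151) = (-4)**2*((5 + 16)**2 + 151) = 16*(21**2 + 151) = 16*(441 + 151) = 16*592 = 9472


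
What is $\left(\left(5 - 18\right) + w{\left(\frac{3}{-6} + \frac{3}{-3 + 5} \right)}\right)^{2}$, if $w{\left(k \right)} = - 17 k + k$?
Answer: $841$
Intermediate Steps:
$w{\left(k \right)} = - 16 k$
$\left(\left(5 - 18\right) + w{\left(\frac{3}{-6} + \frac{3}{-3 + 5} \right)}\right)^{2} = \left(\left(5 - 18\right) - 16 \left(\frac{3}{-6} + \frac{3}{-3 + 5}\right)\right)^{2} = \left(\left(5 - 18\right) - 16 \left(3 \left(- \frac{1}{6}\right) + \frac{3}{2}\right)\right)^{2} = \left(-13 - 16 \left(- \frac{1}{2} + 3 \cdot \frac{1}{2}\right)\right)^{2} = \left(-13 - 16 \left(- \frac{1}{2} + \frac{3}{2}\right)\right)^{2} = \left(-13 - 16\right)^{2} = \left(-29\right)^{2} = 841$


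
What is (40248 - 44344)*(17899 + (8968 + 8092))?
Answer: -143192064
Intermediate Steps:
(40248 - 44344)*(17899 + (8968 + 8092)) = -4096*(17899 + 17060) = -4096*34959 = -143192064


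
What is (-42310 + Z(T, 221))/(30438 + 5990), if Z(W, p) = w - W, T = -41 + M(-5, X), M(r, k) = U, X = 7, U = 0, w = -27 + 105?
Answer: -42191/36428 ≈ -1.1582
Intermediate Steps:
w = 78
M(r, k) = 0
T = -41 (T = -41 + 0 = -41)
Z(W, p) = 78 - W
(-42310 + Z(T, 221))/(30438 + 5990) = (-42310 + (78 - 1*(-41)))/(30438 + 5990) = (-42310 + (78 + 41))/36428 = (-42310 + 119)*(1/36428) = -42191*1/36428 = -42191/36428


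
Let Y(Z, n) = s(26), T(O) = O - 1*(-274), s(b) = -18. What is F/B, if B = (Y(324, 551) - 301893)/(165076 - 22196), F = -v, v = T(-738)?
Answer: -66296320/301911 ≈ -219.59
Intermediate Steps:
T(O) = 274 + O (T(O) = O + 274 = 274 + O)
Y(Z, n) = -18
v = -464 (v = 274 - 738 = -464)
F = 464 (F = -1*(-464) = 464)
B = -301911/142880 (B = (-18 - 301893)/(165076 - 22196) = -301911/142880 ≈ -2.1130)
F/B = 464/(-301911/142880) = 464*(-142880/301911) = -66296320/301911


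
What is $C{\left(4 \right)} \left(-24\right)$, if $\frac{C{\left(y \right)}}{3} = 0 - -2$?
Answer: $-144$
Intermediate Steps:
$C{\left(y \right)} = 6$ ($C{\left(y \right)} = 3 \left(0 - -2\right) = 3 \left(0 + 2\right) = 3 \cdot 2 = 6$)
$C{\left(4 \right)} \left(-24\right) = 6 \left(-24\right) = -144$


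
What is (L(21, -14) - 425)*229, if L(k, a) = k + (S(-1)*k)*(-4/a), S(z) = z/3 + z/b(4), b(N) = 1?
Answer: -94348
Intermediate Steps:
S(z) = 4*z/3 (S(z) = z/3 + z/1 = z*(⅓) + z*1 = z/3 + z = 4*z/3)
L(k, a) = k + 16*k/(3*a) (L(k, a) = k + (((4/3)*(-1))*k)*(-4/a) = k + (-4*k/3)*(-4/a) = k + 16*k/(3*a))
(L(21, -14) - 425)*229 = ((21 + (16/3)*21/(-14)) - 425)*229 = ((21 + (16/3)*21*(-1/14)) - 425)*229 = ((21 - 8) - 425)*229 = (13 - 425)*229 = -412*229 = -94348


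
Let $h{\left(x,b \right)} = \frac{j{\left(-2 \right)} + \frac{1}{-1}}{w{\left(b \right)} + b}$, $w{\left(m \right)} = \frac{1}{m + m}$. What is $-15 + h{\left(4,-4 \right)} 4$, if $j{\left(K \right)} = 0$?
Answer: $- \frac{463}{33} \approx -14.03$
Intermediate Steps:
$w{\left(m \right)} = \frac{1}{2 m}$
$h{\left(x,b \right)} = - \frac{1}{b + \frac{1}{2 b}}$ ($h{\left(x,b \right)} = \frac{0 + \frac{1}{-1}}{\frac{1}{2 b} + b} = \frac{0 - 1}{b + \frac{1}{2 b}} = - \frac{1}{b + \frac{1}{2 b}}$)
$-15 + h{\left(4,-4 \right)} 4 = -15 + \left(-2\right) \left(-4\right) \frac{1}{1 + 2 \left(-4\right)^{2}} \cdot 4 = -15 + \left(-2\right) \left(-4\right) \frac{1}{1 + 2 \cdot 16} \cdot 4 = -15 + \left(-2\right) \left(-4\right) \frac{1}{1 + 32} \cdot 4 = -15 + \left(-2\right) \left(-4\right) \frac{1}{33} \cdot 4 = -15 + \frac{8}{33} \cdot 4 = -15 + \frac{32}{33} = - \frac{463}{33}$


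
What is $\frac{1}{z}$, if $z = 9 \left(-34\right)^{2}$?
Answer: $\frac{1}{10404} \approx 9.6117 \cdot 10^{-5}$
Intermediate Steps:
$z = 10404$ ($z = 9 \cdot 1156 = 10404$)
$\frac{1}{z} = \frac{1}{10404}$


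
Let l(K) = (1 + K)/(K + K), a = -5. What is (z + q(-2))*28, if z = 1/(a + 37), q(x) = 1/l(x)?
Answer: 903/8 ≈ 112.88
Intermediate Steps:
l(K) = (1 + K)/(2*K) (l(K) = (1 + K)/((2*K)) = (1 + K)*(1/(2*K)) = (1 + K)/(2*K))
q(x) = 2*x/(1 + x) (q(x) = 1/((1 + x)/(2*x)) = 2*x/(1 + x))
z = 1/32 (z = 1/(-5 + 37) = 1/32 ≈ 0.031250)
(z + q(-2))*28 = (1/32 + 2*(-2)/(1 - 2))*28 = (1/32 + 2*(-2)/(-1))*28 = (1/32 + 2*(-2)*(-1))*28 = (1/32 + 4)*28 = (129/32)*28 = 903/8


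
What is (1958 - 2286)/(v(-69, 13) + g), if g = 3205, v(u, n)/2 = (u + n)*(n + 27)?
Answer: 328/1275 ≈ 0.25726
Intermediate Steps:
v(u, n) = 2*(27 + n)*(n + u) (v(u, n) = 2*((u + n)*(n + 27)) = 2*((n + u)*(27 + n)) = 2*((27 + n)*(n + u)) = 2*(27 + n)*(n + u))
(1958 - 2286)/(v(-69, 13) + g) = (1958 - 2286)/((2*13**2 + 54*13 + 54*(-69) + 2*13*(-69)) + 3205) = -328/((2*169 + 702 - 3726 - 1794) + 3205) = -328/((338 + 702 - 3726 - 1794) + 3205) = -328/(-4480 + 3205) = -328/(-1275) = -328*(-1/1275) = 328/1275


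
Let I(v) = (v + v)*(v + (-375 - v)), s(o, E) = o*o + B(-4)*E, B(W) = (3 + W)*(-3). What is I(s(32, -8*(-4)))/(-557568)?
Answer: 4375/2904 ≈ 1.5065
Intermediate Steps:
B(W) = -9 - 3*W
s(o, E) = o² + 3*E (s(o, E) = o*o + (-9 - 3*(-4))*E = o² + (-9 + 12)*E = o² + 3*E)
I(v) = -750*v (I(v) = (2*v)*(-375) = -750*v)
I(s(32, -8*(-4)))/(-557568) = -750*(32² + 3*(-8*(-4)))/(-557568) = -750*(1024 + 3*32)*(-1/557568) = -750*(1024 + 96)*(-1/557568) = -750*1120*(-1/557568) = -840000*(-1/557568) = 4375/2904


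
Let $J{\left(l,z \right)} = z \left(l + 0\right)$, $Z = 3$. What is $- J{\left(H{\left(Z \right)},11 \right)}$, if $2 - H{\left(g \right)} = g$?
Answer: $11$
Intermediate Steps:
$H{\left(g \right)} = 2 - g$
$J{\left(l,z \right)} = l z$ ($J{\left(l,z \right)} = z l = l z$)
$- J{\left(H{\left(Z \right)},11 \right)} = - \left(2 - 3\right) 11 = - \left(-1\right) 11 = \left(-1\right) \left(-11\right) = 11$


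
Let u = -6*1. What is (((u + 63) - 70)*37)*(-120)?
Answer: 57720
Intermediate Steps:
u = -6
(((u + 63) - 70)*37)*(-120) = (((-6 + 63) - 70)*37)*(-120) = ((57 - 70)*37)*(-120) = -13*37*(-120) = -481*(-120) = 57720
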